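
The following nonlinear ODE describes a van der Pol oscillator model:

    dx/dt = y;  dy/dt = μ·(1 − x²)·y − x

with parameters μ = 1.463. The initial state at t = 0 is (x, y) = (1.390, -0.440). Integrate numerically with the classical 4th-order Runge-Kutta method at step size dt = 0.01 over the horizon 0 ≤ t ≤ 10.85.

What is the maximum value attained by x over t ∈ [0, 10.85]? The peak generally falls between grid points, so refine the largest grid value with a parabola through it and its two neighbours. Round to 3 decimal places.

max x = 2.015

t=0.000: state=(1.390, -0.440)
step 1 (dt=0.01): k1=(-0.440, -0.790), k2=(-0.444, -0.786), k3=(-0.444, -0.786), k4=(-0.448, -0.783); state += dt/6·(k1+2k2+2k3+k4)
t=0.010: state=(1.386, -0.448)
t=0.020: state=(1.381, -0.456)
t=0.030: state=(1.376, -0.463)
continuing one RK4 step at a time; state shown every 50 steps (Δt=0.5):
t=0.500: state=(1.077, -0.822)
t=1.000: state=(0.519, -1.510)
t=1.500: state=(-0.586, -2.976)
t=2.000: state=(-1.844, -1.208)
t=2.500: state=(-1.969, 0.258)
t=3.000: state=(-1.773, 0.480)
t=3.500: state=(-1.499, 0.625)
t=4.000: state=(-1.129, 0.888)
t=4.500: state=(-0.548, 1.550)
t=5.000: state=(0.584, 3.052)
t=5.500: state=(1.866, 1.201)
t=6.000: state=(1.985, -0.264)
t=6.500: state=(1.789, -0.476)
t=7.000: state=(1.518, -0.616)
t=7.500: state=(1.156, -0.866)
t=8.000: state=(0.593, -1.488)
t=8.500: state=(-0.494, -2.974)
t=9.000: state=(-1.827, -1.393)
t=9.500: state=(-1.993, 0.236)
t=10.000: state=(-1.803, 0.468)
t=10.500: state=(-1.537, 0.605)
t=10.850: state=(-1.301, 0.753)
largest grid value and its neighbours: x(5.790)=2.01454, x(5.800)=2.01471, x(5.810)=2.01469
parabola through these three points peaks at t≈5.804 with x≈2.01473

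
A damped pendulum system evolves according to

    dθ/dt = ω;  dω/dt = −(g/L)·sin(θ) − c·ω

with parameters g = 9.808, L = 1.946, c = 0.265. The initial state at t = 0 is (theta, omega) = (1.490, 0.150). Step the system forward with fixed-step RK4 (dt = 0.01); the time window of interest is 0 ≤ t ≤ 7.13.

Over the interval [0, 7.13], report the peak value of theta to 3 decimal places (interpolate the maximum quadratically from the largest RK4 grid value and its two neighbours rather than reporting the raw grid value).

max theta = 1.492

t=0.000: state=(1.490, 0.150)
step 1 (dt=0.01): k1=(0.150, -5.063), k2=(0.125, -5.057), k3=(0.125, -5.057), k4=(0.099, -5.050); state += dt/6·(k1+2k2+2k3+k4)
t=0.010: state=(1.491, 0.099)
t=0.020: state=(1.492, 0.049)
t=0.030: state=(1.492, -0.001)
continuing one RK4 step at a time; state shown every 25 steps (Δt=0.25):
t=0.250: state=(1.373, -1.070)
t=0.500: state=(0.968, -2.126)
t=0.750: state=(0.347, -2.731)
t=1.000: state=(-0.331, -2.557)
t=1.250: state=(-0.873, -1.690)
t=1.500: state=(-1.153, -0.535)
t=1.750: state=(-1.140, 0.622)
t=2.000: state=(-0.855, 1.616)
t=2.250: state=(-0.365, 2.213)
t=2.500: state=(0.197, 2.168)
t=2.750: state=(0.666, 1.505)
t=3.000: state=(0.923, 0.522)
t=3.250: state=(0.925, -0.499)
t=3.500: state=(0.687, -1.358)
t=3.750: state=(0.277, -1.841)
t=4.000: state=(-0.187, -1.772)
t=4.250: state=(-0.566, -1.197)
t=4.500: state=(-0.763, -0.352)
t=4.750: state=(-0.740, 0.519)
t=5.000: state=(-0.518, 1.215)
t=5.250: state=(-0.163, 1.548)
t=5.500: state=(0.216, 1.410)
t=5.750: state=(0.508, 0.875)
t=6.000: state=(0.637, 0.142)
t=6.250: state=(0.580, -0.579)
t=6.500: state=(0.364, -1.106)
t=6.750: state=(0.056, -1.291)
t=7.000: state=(-0.248, -1.084)
t=7.130: state=(-0.375, -0.849)
largest grid value and its neighbours: theta(0.020)=1.49199, theta(0.030)=1.49223, theta(0.040)=1.49196
parabola through these three points peaks at t≈0.030 with theta≈1.49223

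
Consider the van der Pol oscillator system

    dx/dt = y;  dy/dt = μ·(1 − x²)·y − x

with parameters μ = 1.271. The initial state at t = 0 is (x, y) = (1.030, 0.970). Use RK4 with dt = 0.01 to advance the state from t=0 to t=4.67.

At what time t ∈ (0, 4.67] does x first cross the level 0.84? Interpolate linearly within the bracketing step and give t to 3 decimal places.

t=0.000: state=(1.030, 0.970)
step 1 (dt=0.01): k1=(0.970, -1.105), k2=(0.964, -1.122), k3=(0.964, -1.122), k4=(0.959, -1.138); state += dt/6·(k1+2k2+2k3+k4)
t=0.010: state=(1.040, 0.959)
t=0.020: state=(1.049, 0.947)
t=0.030: state=(1.059, 0.935)
continuing one RK4 step at a time; state shown every 20 steps (Δt=0.2):
t=0.200: state=(1.198, 0.694)
t=0.400: state=(1.304, 0.367)
t=0.600: state=(1.346, 0.060)
t=0.800: state=(1.332, -0.194)
t=1.000: state=(1.272, -0.402)
t=1.200: state=(1.173, -0.585)
t=1.400: state=(1.038, -0.768)
t=1.600: state=(0.864, -0.980)
t=1.620: state=(0.844, -1.004)
next step: t=1.630: state=(0.834, -1.016) — x has crossed 0.84
linear interpolation between t=1.620 (0.84379) and t=1.630 (0.83369) → t≈1.624

t = 1.624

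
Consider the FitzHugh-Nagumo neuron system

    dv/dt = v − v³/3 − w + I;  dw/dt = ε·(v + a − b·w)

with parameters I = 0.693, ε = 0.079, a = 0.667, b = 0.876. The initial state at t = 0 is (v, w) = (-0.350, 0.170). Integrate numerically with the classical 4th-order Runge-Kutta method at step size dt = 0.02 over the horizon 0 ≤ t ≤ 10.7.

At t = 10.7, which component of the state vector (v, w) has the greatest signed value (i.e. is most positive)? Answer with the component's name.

t=0.000: state=(-0.350, 0.170)
step 1 (dt=0.02): k1=(0.187, 0.013), k2=(0.189, 0.013), k3=(0.189, 0.013), k4=(0.190, 0.014); state += dt/6·(k1+2k2+2k3+k4)
t=0.020: state=(-0.346, 0.170)
t=0.040: state=(-0.342, 0.171)
t=0.060: state=(-0.338, 0.171)
continuing one RK4 step at a time; state shown every 25 steps (Δt=0.5):
t=0.500: state=(-0.234, 0.179)
t=1.000: state=(-0.055, 0.193)
t=1.500: state=(0.228, 0.215)
t=2.000: state=(0.657, 0.250)
t=2.500: state=(1.185, 0.303)
t=3.000: state=(1.592, 0.374)
t=3.500: state=(1.765, 0.453)
t=4.000: state=(1.803, 0.533)
t=4.500: state=(1.792, 0.610)
t=5.000: state=(1.765, 0.685)
t=5.500: state=(1.734, 0.755)
t=6.000: state=(1.700, 0.822)
t=6.500: state=(1.666, 0.885)
t=7.000: state=(1.632, 0.945)
t=7.500: state=(1.597, 1.002)
t=8.000: state=(1.562, 1.055)
t=8.500: state=(1.527, 1.105)
t=9.000: state=(1.491, 1.152)
t=9.500: state=(1.454, 1.196)
t=10.000: state=(1.417, 1.237)
t=10.500: state=(1.379, 1.275)
t=10.700: state=(1.364, 1.289)
compare at T: v=1.364, w=1.289

largest component: v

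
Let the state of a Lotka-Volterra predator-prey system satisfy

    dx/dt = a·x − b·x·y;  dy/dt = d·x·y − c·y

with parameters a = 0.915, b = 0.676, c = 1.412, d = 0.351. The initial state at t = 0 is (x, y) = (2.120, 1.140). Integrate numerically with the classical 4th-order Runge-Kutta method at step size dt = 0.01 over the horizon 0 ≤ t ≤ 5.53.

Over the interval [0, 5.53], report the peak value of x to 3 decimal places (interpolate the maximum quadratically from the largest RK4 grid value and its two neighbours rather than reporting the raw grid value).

t=0.000: state=(2.120, 1.140)
step 1 (dt=0.01): k1=(0.306, -0.761), k2=(0.312, -0.758), k3=(0.312, -0.758), k4=(0.317, -0.755); state += dt/6·(k1+2k2+2k3+k4)
t=0.010: state=(2.123, 1.132)
t=0.020: state=(2.126, 1.125)
t=0.030: state=(2.130, 1.117)
continuing one RK4 step at a time; state shown every 20 steps (Δt=0.2):
t=0.200: state=(2.203, 1.000)
t=0.400: state=(2.330, 0.884)
t=0.600: state=(2.499, 0.789)
t=0.800: state=(2.712, 0.714)
t=1.000: state=(2.968, 0.657)
t=1.200: state=(3.271, 0.617)
t=1.400: state=(3.620, 0.592)
t=1.600: state=(4.016, 0.584)
t=1.800: state=(4.455, 0.592)
t=2.000: state=(4.930, 0.621)
t=2.200: state=(5.426, 0.673)
t=2.400: state=(5.918, 0.756)
t=2.600: state=(6.367, 0.877)
t=2.800: state=(6.716, 1.048)
t=3.000: state=(6.898, 1.275)
t=3.200: state=(6.842, 1.560)
t=3.400: state=(6.512, 1.882)
t=3.600: state=(5.932, 2.199)
t=3.800: state=(5.196, 2.452)
t=4.000: state=(4.430, 2.591)
t=4.200: state=(3.740, 2.601)
t=4.400: state=(3.178, 2.498)
t=4.600: state=(2.754, 2.318)
t=4.800: state=(2.453, 2.097)
t=5.000: state=(2.254, 1.864)
t=5.200: state=(2.136, 1.639)
t=5.400: state=(2.085, 1.432)
t=5.530: state=(2.082, 1.311)
largest grid value and its neighbours: x(3.050)=6.90846, x(3.060)=6.90871, x(3.070)=6.90832
parabola through these three points peaks at t≈3.059 with x≈6.90872

max x = 6.909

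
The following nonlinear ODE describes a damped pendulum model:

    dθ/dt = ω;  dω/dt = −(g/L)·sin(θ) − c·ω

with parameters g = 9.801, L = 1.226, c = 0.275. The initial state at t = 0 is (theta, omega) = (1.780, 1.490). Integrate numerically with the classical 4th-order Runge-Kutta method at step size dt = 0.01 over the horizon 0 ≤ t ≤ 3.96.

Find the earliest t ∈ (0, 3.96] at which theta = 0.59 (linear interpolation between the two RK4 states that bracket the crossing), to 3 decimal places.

t=0.000: state=(1.780, 1.490)
step 1 (dt=0.01): k1=(1.490, -8.230), k2=(1.449, -8.206), k3=(1.449, -8.206), k4=(1.408, -8.182); state += dt/6·(k1+2k2+2k3+k4)
t=0.010: state=(1.794, 1.408)
t=0.020: state=(1.808, 1.326)
t=0.030: state=(1.821, 1.245)
continuing one RK4 step at a time; state shown every 20 steps (Δt=0.2):
t=0.200: state=(1.919, -0.072)
t=0.400: state=(1.756, -1.557)
t=0.600: state=(1.297, -3.015)
t=0.790: state=(0.615, -4.059)
next step: t=0.800: state=(0.574, -4.092) — theta has crossed 0.59
linear interpolation between t=0.790 (0.61523) and t=0.800 (0.57448) → t≈0.796

t = 0.796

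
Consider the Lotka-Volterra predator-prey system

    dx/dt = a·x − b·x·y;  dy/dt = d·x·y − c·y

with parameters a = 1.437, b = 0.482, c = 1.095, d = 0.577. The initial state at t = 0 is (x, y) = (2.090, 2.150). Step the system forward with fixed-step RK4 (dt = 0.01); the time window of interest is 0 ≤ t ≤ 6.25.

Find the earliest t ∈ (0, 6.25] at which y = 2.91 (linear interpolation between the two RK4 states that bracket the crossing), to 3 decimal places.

t = 0.958

t=0.000: state=(2.090, 2.150)
step 1 (dt=0.01): k1=(0.837, 0.238), k2=(0.838, 0.244), k3=(0.838, 0.244), k4=(0.838, 0.249); state += dt/6·(k1+2k2+2k3+k4)
t=0.010: state=(2.098, 2.152)
t=0.020: state=(2.107, 2.155)
t=0.030: state=(2.115, 2.158)
continuing one RK4 step at a time; state shown every 25 steps (Δt=0.25):
t=0.250: state=(2.299, 2.244)
t=0.500: state=(2.489, 2.412)
t=0.750: state=(2.629, 2.655)
t=0.950: state=(2.682, 2.899)
next step: t=0.960: state=(2.683, 2.913) — y has crossed 2.91
linear interpolation between t=0.950 (2.89946) and t=0.960 (2.91262) → t≈0.958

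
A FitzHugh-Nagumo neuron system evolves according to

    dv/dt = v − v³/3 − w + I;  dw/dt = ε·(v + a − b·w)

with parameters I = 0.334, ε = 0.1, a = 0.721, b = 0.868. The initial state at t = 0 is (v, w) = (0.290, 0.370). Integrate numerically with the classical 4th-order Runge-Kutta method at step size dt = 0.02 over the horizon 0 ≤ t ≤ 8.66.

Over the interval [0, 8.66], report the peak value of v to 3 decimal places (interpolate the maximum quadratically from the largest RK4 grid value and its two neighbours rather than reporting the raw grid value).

t=0.000: state=(0.290, 0.370)
step 1 (dt=0.02): k1=(0.246, 0.069), k2=(0.247, 0.069), k3=(0.247, 0.069), k4=(0.249, 0.069); state += dt/6·(k1+2k2+2k3+k4)
t=0.020: state=(0.295, 0.371)
t=0.040: state=(0.300, 0.373)
t=0.060: state=(0.305, 0.374)
continuing one RK4 step at a time; state shown every 25 steps (Δt=0.5):
t=0.500: state=(0.434, 0.407)
t=1.000: state=(0.625, 0.451)
t=1.500: state=(0.854, 0.503)
t=2.000: state=(1.085, 0.565)
t=2.500: state=(1.267, 0.634)
t=3.000: state=(1.373, 0.707)
t=3.500: state=(1.412, 0.781)
t=4.000: state=(1.407, 0.852)
t=4.500: state=(1.377, 0.919)
t=5.000: state=(1.331, 0.982)
t=5.500: state=(1.275, 1.039)
t=6.000: state=(1.210, 1.091)
t=6.500: state=(1.137, 1.137)
t=7.000: state=(1.053, 1.178)
t=7.500: state=(0.955, 1.212)
t=8.000: state=(0.837, 1.240)
t=8.500: state=(0.685, 1.260)
t=8.660: state=(0.626, 1.265)
largest grid value and its neighbours: v(3.660)=1.41400, v(3.680)=1.41401, v(3.700)=1.41396
parabola through these three points peaks at t≈3.673 with v≈1.41401

max v = 1.414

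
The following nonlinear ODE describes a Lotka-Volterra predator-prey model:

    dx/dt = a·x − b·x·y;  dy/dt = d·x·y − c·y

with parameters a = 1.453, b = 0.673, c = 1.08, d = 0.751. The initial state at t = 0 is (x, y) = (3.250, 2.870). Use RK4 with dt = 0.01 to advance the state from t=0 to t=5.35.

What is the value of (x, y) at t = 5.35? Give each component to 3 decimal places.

t=0.000: state=(3.250, 2.870)
step 1 (dt=0.01): k1=(-1.555, 3.905), k2=(-1.594, 3.915), k3=(-1.594, 3.915), k4=(-1.633, 3.924); state += dt/6·(k1+2k2+2k3+k4)
t=0.010: state=(3.234, 2.909)
t=0.020: state=(3.217, 2.948)
t=0.030: state=(3.200, 2.988)
continuing one RK4 step at a time; state shown every 20 steps (Δt=0.2):
t=0.200: state=(2.801, 3.654)
t=0.400: state=(2.188, 4.286)
t=0.600: state=(1.604, 4.585)
t=0.800: state=(1.157, 4.537)
t=1.000: state=(0.855, 4.245)
t=1.200: state=(0.663, 3.829)
t=1.400: state=(0.546, 3.376)
t=1.600: state=(0.478, 2.936)
t=1.800: state=(0.442, 2.534)
t=2.000: state=(0.431, 2.180)
t=2.200: state=(0.439, 1.874)
t=2.400: state=(0.464, 1.616)
t=2.600: state=(0.507, 1.400)
t=2.800: state=(0.569, 1.223)
t=3.000: state=(0.651, 1.080)
t=3.200: state=(0.759, 0.967)
t=3.400: state=(0.897, 0.882)
t=3.600: state=(1.070, 0.823)
t=3.800: state=(1.284, 0.791)
t=4.000: state=(1.544, 0.788)
t=4.200: state=(1.854, 0.819)
t=4.400: state=(2.210, 0.894)
t=4.600: state=(2.598, 1.034)
t=4.800: state=(2.980, 1.267)
t=5.000: state=(3.283, 1.637)
t=5.200: state=(3.402, 2.185)
t=5.350: state=(3.306, 2.716)

(x, y) = (3.306, 2.716)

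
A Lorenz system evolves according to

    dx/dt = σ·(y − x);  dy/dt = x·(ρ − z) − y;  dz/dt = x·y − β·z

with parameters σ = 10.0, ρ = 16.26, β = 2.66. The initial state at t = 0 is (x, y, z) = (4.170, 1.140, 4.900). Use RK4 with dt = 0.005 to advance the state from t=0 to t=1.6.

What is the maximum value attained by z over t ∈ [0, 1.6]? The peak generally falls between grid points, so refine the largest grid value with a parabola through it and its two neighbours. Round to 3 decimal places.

t=0.000: state=(4.170, 1.140, 4.900)
step 1 (dt=0.005): k1=(-30.300, 46.231, -8.280), k2=(-28.387, 45.340, -7.838), k3=(-28.457, 45.392, -7.844), k4=(-26.608, 44.546, -7.424); state += dt/6·(k1+2k2+2k3+k4)
t=0.005: state=(4.028, 1.367, 4.861)
t=0.010: state=(3.903, 1.586, 4.826)
t=0.015: state=(3.796, 1.798, 4.794)
continuing one RK4 step at a time; state shown every 20 steps (Δt=0.1):
t=0.100: state=(3.700, 4.970, 4.752)
t=0.200: state=(6.038, 9.309, 6.698)
t=0.300: state=(9.719, 13.221, 13.340)
t=0.400: state=(11.225, 9.969, 21.991)
t=0.500: state=(7.673, 2.919, 22.169)
t=0.600: state=(3.590, 0.582, 17.695)
t=0.700: state=(1.660, 0.626, 13.674)
t=0.800: state=(1.168, 1.091, 10.578)
t=0.900: state=(1.360, 1.796, 8.262)
t=1.000: state=(2.054, 3.041, 6.690)
t=1.100: state=(3.444, 5.306, 6.129)
t=1.200: state=(5.904, 8.971, 7.653)
t=1.300: state=(9.243, 12.393, 13.312)
t=1.400: state=(10.756, 9.986, 20.916)
t=1.500: state=(7.904, 3.800, 21.720)
t=1.600: state=(4.189, 1.304, 17.828)
largest grid value and its neighbours: z(0.445)=23.24726, z(0.450)=23.25014, z(0.455)=23.22873
parabola through these three points peaks at t≈0.448 with z≈23.25191

max z = 23.252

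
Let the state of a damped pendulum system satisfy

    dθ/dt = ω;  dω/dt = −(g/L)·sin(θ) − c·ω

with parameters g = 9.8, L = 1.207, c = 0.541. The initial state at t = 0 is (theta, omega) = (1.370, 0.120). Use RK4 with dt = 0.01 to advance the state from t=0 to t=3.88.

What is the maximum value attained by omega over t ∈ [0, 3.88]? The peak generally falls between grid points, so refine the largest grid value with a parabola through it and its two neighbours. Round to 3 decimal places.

max omega = 2.280

t=0.000: state=(1.370, 0.120)
step 1 (dt=0.01): k1=(0.120, -8.021), k2=(0.080, -8.000), k3=(0.080, -8.000), k4=(0.040, -7.979); state += dt/6·(k1+2k2+2k3+k4)
t=0.010: state=(1.371, 0.040)
t=0.020: state=(1.371, -0.040)
t=0.030: state=(1.370, -0.119)
continuing one RK4 step at a time; state shown every 20 steps (Δt=0.2):
t=0.200: state=(1.240, -1.385)
t=0.400: state=(0.836, -2.573)
t=0.600: state=(0.255, -3.101)
t=0.800: state=(-0.341, -2.699)
t=1.000: state=(-0.777, -1.584)
t=1.200: state=(-0.958, -0.225)
t=1.400: state=(-0.874, 1.037)
t=1.600: state=(-0.566, 1.956)
t=1.800: state=(-0.131, 2.279)
t=2.000: state=(0.298, 1.903)
t=2.200: state=(0.596, 1.021)
t=2.400: state=(0.695, -0.032)
t=2.600: state=(0.591, -0.969)
t=2.800: state=(0.330, -1.562)
t=3.000: state=(0.000, -1.652)
t=3.200: state=(-0.296, -1.241)
t=3.400: state=(-0.475, -0.516)
t=3.600: state=(-0.499, 0.275)
t=3.800: state=(-0.376, 0.912)
t=3.880: state=(-0.296, 1.083)
largest grid value and its neighbours: omega(1.780)=2.27898, omega(1.790)=2.28002, omega(1.800)=2.27923
parabola through these three points peaks at t≈1.791 with omega≈2.28002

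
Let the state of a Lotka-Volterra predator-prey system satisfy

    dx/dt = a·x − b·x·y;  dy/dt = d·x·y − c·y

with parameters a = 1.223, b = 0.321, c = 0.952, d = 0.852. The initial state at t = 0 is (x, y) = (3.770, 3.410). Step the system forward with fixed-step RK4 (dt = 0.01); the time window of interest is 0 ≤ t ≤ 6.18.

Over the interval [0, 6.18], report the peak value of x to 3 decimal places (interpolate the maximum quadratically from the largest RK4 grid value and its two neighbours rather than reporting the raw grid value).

max x = 3.782

t=0.000: state=(3.770, 3.410)
step 1 (dt=0.01): k1=(0.484, 7.707), k2=(0.438, 7.801), k3=(0.437, 7.801), k4=(0.390, 7.896); state += dt/6·(k1+2k2+2k3+k4)
t=0.010: state=(3.774, 3.488)
t=0.020: state=(3.778, 3.568)
t=0.030: state=(3.780, 3.650)
continuing one RK4 step at a time; state shown every 20 steps (Δt=0.2):
t=0.200: state=(3.651, 5.339)
t=0.400: state=(3.057, 7.865)
t=0.600: state=(2.179, 10.170)
t=0.800: state=(1.385, 11.353)
t=1.000: state=(0.850, 11.310)
t=1.200: state=(0.537, 10.496)
t=1.400: state=(0.363, 9.354)
t=1.600: state=(0.264, 8.150)
t=1.800: state=(0.207, 7.010)
t=2.000: state=(0.175, 5.985)
t=2.200: state=(0.156, 5.088)
t=2.400: state=(0.148, 4.316)
t=2.600: state=(0.146, 3.658)
t=2.800: state=(0.150, 3.101)
t=3.000: state=(0.160, 2.632)
t=3.200: state=(0.175, 2.238)
t=3.400: state=(0.195, 1.909)
t=3.600: state=(0.223, 1.635)
t=3.800: state=(0.258, 1.408)
t=4.000: state=(0.303, 1.221)
t=4.200: state=(0.360, 1.067)
t=4.400: state=(0.431, 0.944)
t=4.600: state=(0.519, 0.846)
t=4.800: state=(0.630, 0.771)
t=5.000: state=(0.767, 0.717)
t=5.200: state=(0.936, 0.685)
t=5.400: state=(1.145, 0.676)
t=5.600: state=(1.399, 0.693)
t=5.800: state=(1.707, 0.746)
t=6.000: state=(2.071, 0.850)
t=6.180: state=(2.447, 1.012)
largest grid value and its neighbours: x(0.040)=3.78167, x(0.050)=3.78208, x(0.060)=3.78144
parabola through these three points peaks at t≈0.049 with x≈3.78209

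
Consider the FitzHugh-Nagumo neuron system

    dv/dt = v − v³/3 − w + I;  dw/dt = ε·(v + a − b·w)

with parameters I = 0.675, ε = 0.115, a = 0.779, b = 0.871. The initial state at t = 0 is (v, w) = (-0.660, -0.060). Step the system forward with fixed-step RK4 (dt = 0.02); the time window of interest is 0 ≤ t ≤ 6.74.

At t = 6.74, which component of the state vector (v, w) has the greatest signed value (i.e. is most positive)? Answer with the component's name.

t=0.000: state=(-0.660, -0.060)
step 1 (dt=0.02): k1=(0.171, 0.020), k2=(0.172, 0.020), k3=(0.172, 0.020), k4=(0.172, 0.020); state += dt/6·(k1+2k2+2k3+k4)
t=0.020: state=(-0.657, -0.060)
t=0.040: state=(-0.653, -0.059)
t=0.060: state=(-0.650, -0.059)
continuing one RK4 step at a time; state shown every 25 steps (Δt=0.5):
t=0.500: state=(-0.563, -0.048)
t=1.000: state=(-0.436, -0.030)
t=1.500: state=(-0.258, -0.005)
t=2.000: state=(0.006, 0.032)
t=2.500: state=(0.410, 0.085)
t=3.000: state=(0.965, 0.163)
t=3.500: state=(1.484, 0.268)
t=4.000: state=(1.741, 0.390)
t=4.500: state=(1.801, 0.515)
t=5.000: state=(1.784, 0.634)
t=5.500: state=(1.743, 0.746)
t=6.000: state=(1.694, 0.849)
t=6.500: state=(1.642, 0.945)
t=6.740: state=(1.617, 0.988)
compare at T: v=1.617, w=0.988

largest component: v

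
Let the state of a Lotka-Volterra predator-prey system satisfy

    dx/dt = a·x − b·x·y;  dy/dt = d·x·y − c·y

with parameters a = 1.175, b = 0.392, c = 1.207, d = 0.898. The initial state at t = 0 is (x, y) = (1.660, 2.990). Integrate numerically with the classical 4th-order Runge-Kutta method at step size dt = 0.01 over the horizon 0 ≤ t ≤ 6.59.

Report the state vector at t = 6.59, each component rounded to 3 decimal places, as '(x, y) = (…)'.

t=0.000: state=(1.660, 2.990)
step 1 (dt=0.01): k1=(0.005, 0.848), k2=(0.002, 0.849), k3=(0.002, 0.849), k4=(-0.001, 0.851); state += dt/6·(k1+2k2+2k3+k4)
t=0.010: state=(1.660, 2.998)
t=0.020: state=(1.660, 3.007)
t=0.030: state=(1.660, 3.016)
continuing one RK4 step at a time; state shown every 25 steps (Δt=0.25):
t=0.250: state=(1.644, 3.206)
t=0.500: state=(1.594, 3.412)
t=0.750: state=(1.517, 3.579)
t=1.000: state=(1.425, 3.684)
t=1.250: state=(1.330, 3.711)
t=1.500: state=(1.242, 3.662)
t=1.750: state=(1.170, 3.549)
t=2.000: state=(1.116, 3.391)
t=2.250: state=(1.084, 3.209)
t=2.500: state=(1.071, 3.022)
t=2.750: state=(1.078, 2.843)
t=3.000: state=(1.103, 2.685)
t=3.250: state=(1.145, 2.555)
t=3.500: state=(1.202, 2.459)
t=3.750: state=(1.271, 2.399)
t=4.000: state=(1.350, 2.381)
t=4.250: state=(1.432, 2.406)
t=4.500: state=(1.513, 2.477)
t=4.750: state=(1.584, 2.594)
t=5.000: state=(1.635, 2.754)
t=5.250: state=(1.659, 2.950)
t=5.500: state=(1.650, 3.165)
t=5.750: state=(1.606, 3.375)
t=6.000: state=(1.534, 3.552)
t=6.250: state=(1.443, 3.670)
t=6.500: state=(1.348, 3.712)
t=6.590: state=(1.314, 3.708)

(x, y) = (1.314, 3.708)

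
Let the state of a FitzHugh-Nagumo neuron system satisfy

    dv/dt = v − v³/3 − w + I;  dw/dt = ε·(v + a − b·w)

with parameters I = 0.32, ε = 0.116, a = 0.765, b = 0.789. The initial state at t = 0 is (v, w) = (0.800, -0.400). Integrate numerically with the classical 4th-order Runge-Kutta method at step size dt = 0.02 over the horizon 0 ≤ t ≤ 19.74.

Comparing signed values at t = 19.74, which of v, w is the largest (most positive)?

t=0.000: state=(0.800, -0.400)
step 1 (dt=0.02): k1=(1.349, 0.218), k2=(1.352, 0.220), k3=(1.352, 0.220), k4=(1.354, 0.221); state += dt/6·(k1+2k2+2k3+k4)
t=0.020: state=(0.827, -0.396)
t=0.040: state=(0.854, -0.391)
t=0.060: state=(0.881, -0.387)
continuing one RK4 step at a time; state shown every 50 steps (Δt=1):
t=1.000: state=(1.777, -0.126)
t=2.000: state=(1.835, 0.174)
t=3.000: state=(1.730, 0.441)
t=4.000: state=(1.607, 0.672)
t=5.000: state=(1.473, 0.869)
t=6.000: state=(1.322, 1.033)
t=7.000: state=(1.144, 1.164)
t=8.000: state=(0.909, 1.262)
t=9.000: state=(0.532, 1.318)
t=10.000: state=(-0.299, 1.306)
t=11.000: state=(-1.706, 1.161)
t=12.000: state=(-1.986, 0.932)
t=13.000: state=(-1.931, 0.717)
t=14.000: state=(-1.859, 0.530)
t=15.000: state=(-1.787, 0.366)
t=16.000: state=(-1.718, 0.225)
t=17.000: state=(-1.651, 0.103)
t=18.000: state=(-1.586, -0.000)
t=19.000: state=(-1.523, -0.088)
t=19.740: state=(-1.477, -0.143)
compare at T: v=-1.477, w=-0.143

largest component: w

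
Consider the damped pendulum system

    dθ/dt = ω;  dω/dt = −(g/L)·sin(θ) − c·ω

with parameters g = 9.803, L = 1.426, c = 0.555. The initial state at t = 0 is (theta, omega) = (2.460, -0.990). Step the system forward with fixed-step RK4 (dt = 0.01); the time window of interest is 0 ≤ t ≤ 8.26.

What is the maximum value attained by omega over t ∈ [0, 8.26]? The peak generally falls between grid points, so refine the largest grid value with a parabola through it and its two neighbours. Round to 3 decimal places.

t=0.000: state=(2.460, -0.990)
step 1 (dt=0.01): k1=(-0.990, -3.782), k2=(-1.009, -3.798), k3=(-1.009, -3.798), k4=(-1.028, -3.814); state += dt/6·(k1+2k2+2k3+k4)
t=0.010: state=(2.450, -1.028)
t=0.020: state=(2.439, -1.066)
t=0.030: state=(2.429, -1.105)
continuing one RK4 step at a time; state shown every 50 steps (Δt=0.5):
t=0.500: state=(1.410, -3.339)
t=1.000: state=(-0.538, -3.506)
t=1.500: state=(-1.433, -0.000)
t=2.000: state=(-0.687, 2.676)
t=2.500: state=(0.637, 1.911)
t=3.000: state=(0.888, -0.869)
t=3.500: state=(0.040, -2.037)
t=4.000: state=(-0.649, -0.422)
t=4.500: state=(-0.371, 1.312)
t=5.000: state=(0.303, 1.007)
t=5.500: state=(0.429, -0.496)
t=6.000: state=(-0.019, -1.015)
t=6.500: state=(-0.334, -0.108)
t=7.000: state=(-0.145, 0.717)
t=7.500: state=(0.185, 0.422)
t=8.000: state=(0.196, -0.345)
t=8.260: state=(0.077, -0.530)
largest grid value and its neighbours: omega(2.150)=2.91147, omega(2.160)=2.91218, omega(2.170)=2.91095
parabola through these three points peaks at t≈2.159 with omega≈2.91220

max omega = 2.912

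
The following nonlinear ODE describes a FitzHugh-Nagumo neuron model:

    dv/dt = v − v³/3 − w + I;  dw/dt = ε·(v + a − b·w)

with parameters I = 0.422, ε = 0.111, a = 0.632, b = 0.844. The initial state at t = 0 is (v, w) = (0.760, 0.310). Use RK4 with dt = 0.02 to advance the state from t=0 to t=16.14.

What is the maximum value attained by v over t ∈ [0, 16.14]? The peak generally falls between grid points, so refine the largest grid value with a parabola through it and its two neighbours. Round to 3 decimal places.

t=0.000: state=(0.760, 0.310)
step 1 (dt=0.02): k1=(0.726, 0.125), k2=(0.727, 0.126), k3=(0.727, 0.126), k4=(0.729, 0.127); state += dt/6·(k1+2k2+2k3+k4)
t=0.020: state=(0.775, 0.313)
t=0.040: state=(0.789, 0.315)
t=0.060: state=(0.804, 0.318)
continuing one RK4 step at a time; state shown every 50 steps (Δt=1):
t=1.000: state=(1.411, 0.468)
t=2.000: state=(1.594, 0.656)
t=3.000: state=(1.542, 0.831)
t=4.000: state=(1.439, 0.982)
t=5.000: state=(1.317, 1.107)
t=6.000: state=(1.178, 1.207)
t=7.000: state=(1.007, 1.282)
t=8.000: state=(0.774, 1.329)
t=9.000: state=(0.375, 1.340)
t=10.000: state=(-0.532, 1.286)
t=11.000: state=(-1.766, 1.107)
t=12.000: state=(-1.937, 0.874)
t=13.000: state=(-1.872, 0.660)
t=14.000: state=(-1.794, 0.474)
t=15.000: state=(-1.716, 0.313)
t=16.000: state=(-1.639, 0.174)
t=16.140: state=(-1.628, 0.156)
largest grid value and its neighbours: v(2.040)=1.59381, v(2.060)=1.59384, v(2.080)=1.59379
parabola through these three points peaks at t≈2.057 with v≈1.59384

max v = 1.594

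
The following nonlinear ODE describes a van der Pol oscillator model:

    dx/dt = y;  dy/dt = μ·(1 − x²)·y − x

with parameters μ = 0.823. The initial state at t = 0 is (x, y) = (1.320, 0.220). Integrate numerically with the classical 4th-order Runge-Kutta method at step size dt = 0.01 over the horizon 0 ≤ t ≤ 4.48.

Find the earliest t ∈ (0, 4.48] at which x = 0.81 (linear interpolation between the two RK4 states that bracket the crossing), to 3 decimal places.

t = 1.127

t=0.000: state=(1.320, 0.220)
step 1 (dt=0.01): k1=(0.220, -1.454), k2=(0.213, -1.452), k3=(0.213, -1.452), k4=(0.205, -1.449); state += dt/6·(k1+2k2+2k3+k4)
t=0.010: state=(1.322, 0.205)
t=0.020: state=(1.324, 0.191)
t=0.030: state=(1.326, 0.177)
continuing one RK4 step at a time; state shown every 20 steps (Δt=0.2):
t=0.200: state=(1.336, -0.056)
t=0.400: state=(1.300, -0.299)
t=0.600: state=(1.218, -0.512)
t=0.800: state=(1.096, -0.710)
t=1.000: state=(0.934, -0.909)
t=1.120: state=(0.817, -1.037)
next step: t=1.130: state=(0.807, -1.048) — x has crossed 0.81
linear interpolation between t=1.120 (0.81745) and t=1.130 (0.80702) → t≈1.127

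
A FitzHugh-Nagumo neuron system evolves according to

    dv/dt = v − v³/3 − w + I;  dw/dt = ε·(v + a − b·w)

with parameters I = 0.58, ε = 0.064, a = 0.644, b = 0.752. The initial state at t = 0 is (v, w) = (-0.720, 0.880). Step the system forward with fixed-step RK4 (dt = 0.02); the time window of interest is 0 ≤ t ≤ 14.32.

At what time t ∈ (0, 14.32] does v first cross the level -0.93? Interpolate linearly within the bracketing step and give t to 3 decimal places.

t=0.000: state=(-0.720, 0.880)
step 1 (dt=0.02): k1=(-0.896, -0.047), k2=(-0.899, -0.048), k3=(-0.899, -0.048), k4=(-0.903, -0.048); state += dt/6·(k1+2k2+2k3+k4)
t=0.020: state=(-0.738, 0.879)
t=0.040: state=(-0.756, 0.878)
t=0.060: state=(-0.774, 0.877)
t=0.220: state=(-0.924, 0.868)
next step: t=0.240: state=(-0.943, 0.867) — v has crossed -0.93
linear interpolation between t=0.220 (-0.92417) and t=0.240 (-0.94317) → t≈0.226

t = 0.226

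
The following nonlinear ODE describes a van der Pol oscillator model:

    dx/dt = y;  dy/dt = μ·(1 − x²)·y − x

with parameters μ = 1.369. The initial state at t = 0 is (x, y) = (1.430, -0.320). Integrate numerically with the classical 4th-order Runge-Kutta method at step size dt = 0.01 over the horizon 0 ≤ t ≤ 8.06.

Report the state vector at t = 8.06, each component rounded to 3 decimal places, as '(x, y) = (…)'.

t=0.000: state=(1.430, -0.320)
step 1 (dt=0.01): k1=(-0.320, -0.972), k2=(-0.325, -0.966), k3=(-0.325, -0.966), k4=(-0.330, -0.959); state += dt/6·(k1+2k2+2k3+k4)
t=0.010: state=(1.427, -0.330)
t=0.020: state=(1.423, -0.339)
t=0.030: state=(1.420, -0.349)
continuing one RK4 step at a time; state shown every 50 steps (Δt=0.5):
t=0.500: state=(1.165, -0.727)
t=1.000: state=(0.678, -1.286)
t=1.500: state=(-0.242, -2.533)
t=2.000: state=(-1.606, -2.047)
t=2.500: state=(-1.989, 0.074)
t=3.000: state=(-1.830, 0.459)
t=3.500: state=(-1.561, 0.617)
t=4.000: state=(-1.199, 0.859)
t=4.500: state=(-0.650, 1.423)
t=5.000: state=(0.365, 2.765)
t=5.500: state=(1.729, 1.750)
t=6.000: state=(2.005, -0.163)
t=6.500: state=(1.826, -0.474)
t=7.000: state=(1.553, -0.624)
t=7.500: state=(1.186, -0.870)
t=8.000: state=(0.630, -1.449)
t=8.060: state=(0.539, -1.566)

(x, y) = (0.539, -1.566)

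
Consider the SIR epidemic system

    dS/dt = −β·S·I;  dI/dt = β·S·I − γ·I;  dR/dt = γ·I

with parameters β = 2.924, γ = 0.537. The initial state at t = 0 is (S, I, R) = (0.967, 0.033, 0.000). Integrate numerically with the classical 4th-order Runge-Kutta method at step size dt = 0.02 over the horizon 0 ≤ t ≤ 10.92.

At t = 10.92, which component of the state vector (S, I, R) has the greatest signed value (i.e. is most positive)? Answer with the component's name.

largest component: R

t=0.000: state=(0.967, 0.033, 0.000)
step 1 (dt=0.02): k1=(-0.093, 0.076, 0.018), k2=(-0.095, 0.077, 0.018), k3=(-0.095, 0.077, 0.018), k4=(-0.097, 0.079, 0.019); state += dt/6·(k1+2k2+2k3+k4)
t=0.020: state=(0.965, 0.035, 0.000)
t=0.040: state=(0.963, 0.036, 0.001)
t=0.060: state=(0.961, 0.038, 0.001)
continuing one RK4 step at a time; state shown every 25 steps (Δt=0.5):
t=0.500: state=(0.885, 0.099, 0.016)
t=1.000: state=(0.696, 0.243, 0.060)
t=1.500: state=(0.426, 0.423, 0.151)
t=2.000: state=(0.212, 0.509, 0.279)
t=2.500: state=(0.102, 0.485, 0.414)
t=3.000: state=(0.053, 0.413, 0.535)
t=3.500: state=(0.030, 0.335, 0.635)
t=4.000: state=(0.020, 0.265, 0.715)
t=4.500: state=(0.014, 0.208, 0.778)
t=5.000: state=(0.011, 0.162, 0.828)
t=5.500: state=(0.009, 0.125, 0.866)
t=6.000: state=(0.007, 0.097, 0.896)
t=6.500: state=(0.007, 0.075, 0.919)
t=7.000: state=(0.006, 0.058, 0.936)
t=7.500: state=(0.005, 0.045, 0.950)
t=8.000: state=(0.005, 0.034, 0.961)
t=8.500: state=(0.005, 0.026, 0.969)
t=9.000: state=(0.005, 0.020, 0.975)
t=9.500: state=(0.005, 0.016, 0.980)
t=10.000: state=(0.005, 0.012, 0.983)
t=10.500: state=(0.005, 0.009, 0.986)
t=10.920: state=(0.004, 0.007, 0.988)
compare at T: S=0.004, I=0.007, R=0.988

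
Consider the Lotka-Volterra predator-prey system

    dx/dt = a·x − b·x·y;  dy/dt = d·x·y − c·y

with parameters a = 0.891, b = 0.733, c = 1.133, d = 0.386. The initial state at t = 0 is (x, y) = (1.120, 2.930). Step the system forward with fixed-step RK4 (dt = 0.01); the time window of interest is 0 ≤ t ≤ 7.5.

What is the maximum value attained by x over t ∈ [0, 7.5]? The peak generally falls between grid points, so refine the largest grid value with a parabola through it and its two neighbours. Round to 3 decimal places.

max x = 8.182

t=0.000: state=(1.120, 2.930)
step 1 (dt=0.01): k1=(-1.407, -2.053), k2=(-1.390, -2.054), k3=(-1.390, -2.054), k4=(-1.373, -2.054); state += dt/6·(k1+2k2+2k3+k4)
t=0.010: state=(1.106, 2.909)
t=0.020: state=(1.093, 2.889)
t=0.030: state=(1.079, 2.868)
continuing one RK4 step at a time; state shown every 25 steps (Δt=0.25):
t=0.250: state=(0.857, 2.425)
t=0.500: state=(0.717, 1.970)
t=0.750: state=(0.647, 1.584)
t=1.000: state=(0.624, 1.268)
t=1.250: state=(0.633, 1.015)
t=1.500: state=(0.669, 0.814)
t=1.750: state=(0.731, 0.656)
t=2.000: state=(0.820, 0.532)
t=2.250: state=(0.937, 0.436)
t=2.500: state=(1.089, 0.362)
t=2.750: state=(1.280, 0.306)
t=3.000: state=(1.518, 0.264)
t=3.250: state=(1.813, 0.233)
t=3.500: state=(2.175, 0.213)
t=3.750: state=(2.617, 0.202)
t=4.000: state=(3.152, 0.201)
t=4.250: state=(3.793, 0.211)
t=4.500: state=(4.550, 0.238)
t=4.750: state=(5.420, 0.290)
t=5.000: state=(6.371, 0.385)
t=5.250: state=(7.312, 0.562)
t=5.500: state=(8.023, 0.890)
t=5.750: state=(8.112, 1.470)
t=6.000: state=(7.176, 2.337)
t=6.250: state=(5.364, 3.237)
t=6.500: state=(3.510, 3.731)
t=6.750: state=(2.207, 3.685)
t=7.000: state=(1.450, 3.299)
t=7.250: state=(1.035, 2.797)
t=7.500: state=(0.812, 2.301)
largest grid value and its neighbours: x(5.650)=8.18154, x(5.660)=8.18164, x(5.670)=8.18025
parabola through these three points peaks at t≈5.656 with x≈8.18178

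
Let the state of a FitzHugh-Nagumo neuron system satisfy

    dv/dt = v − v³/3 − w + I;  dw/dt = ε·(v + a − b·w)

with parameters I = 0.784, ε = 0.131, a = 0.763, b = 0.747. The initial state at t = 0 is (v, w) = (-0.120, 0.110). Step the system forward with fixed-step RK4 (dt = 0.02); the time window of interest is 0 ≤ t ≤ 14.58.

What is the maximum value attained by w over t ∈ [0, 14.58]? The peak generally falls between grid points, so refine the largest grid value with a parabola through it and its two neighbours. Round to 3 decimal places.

max w = 1.723

t=0.000: state=(-0.120, 0.110)
step 1 (dt=0.02): k1=(0.555, 0.073), k2=(0.559, 0.074), k3=(0.559, 0.074), k4=(0.564, 0.075); state += dt/6·(k1+2k2+2k3+k4)
t=0.020: state=(-0.109, 0.111)
t=0.040: state=(-0.097, 0.113)
t=0.060: state=(-0.086, 0.115)
continuing one RK4 step at a time; state shown every 25 steps (Δt=0.5):
t=0.500: state=(0.226, 0.156)
t=1.000: state=(0.735, 0.228)
t=1.500: state=(1.308, 0.331)
t=2.000: state=(1.672, 0.461)
t=2.500: state=(1.786, 0.599)
t=3.000: state=(1.783, 0.734)
t=3.500: state=(1.743, 0.861)
t=4.000: state=(1.690, 0.978)
t=4.500: state=(1.632, 1.086)
t=5.000: state=(1.571, 1.185)
t=5.500: state=(1.509, 1.276)
t=6.000: state=(1.443, 1.358)
t=6.500: state=(1.375, 1.432)
t=7.000: state=(1.303, 1.498)
t=7.500: state=(1.226, 1.556)
t=8.000: state=(1.142, 1.606)
t=8.500: state=(1.048, 1.649)
t=9.000: state=(0.940, 1.682)
t=9.500: state=(0.810, 1.707)
t=10.000: state=(0.644, 1.721)
t=10.500: state=(0.416, 1.721)
t=11.000: state=(0.076, 1.704)
t=11.500: state=(-0.458, 1.661)
t=12.000: state=(-1.176, 1.578)
t=12.500: state=(-1.724, 1.457)
t=13.000: state=(-1.907, 1.318)
t=13.500: state=(-1.920, 1.181)
t=14.000: state=(-1.886, 1.052)
t=14.500: state=(-1.842, 0.931)
t=14.580: state=(-1.834, 0.913)
largest grid value and its neighbours: w(10.260)=1.72289, w(10.280)=1.72291, w(10.300)=1.72291
parabola through these three points peaks at t≈10.285 with w≈1.72291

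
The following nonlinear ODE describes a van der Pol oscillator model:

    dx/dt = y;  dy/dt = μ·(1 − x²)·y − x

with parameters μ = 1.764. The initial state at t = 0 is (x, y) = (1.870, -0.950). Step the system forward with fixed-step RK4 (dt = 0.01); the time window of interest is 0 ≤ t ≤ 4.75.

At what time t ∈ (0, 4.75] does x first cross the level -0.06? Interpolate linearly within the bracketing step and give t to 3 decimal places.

t=0.000: state=(1.870, -0.950)
step 1 (dt=0.01): k1=(-0.950, 2.314), k2=(-0.938, 2.239), k3=(-0.939, 2.241), k4=(-0.928, 2.168); state += dt/6·(k1+2k2+2k3+k4)
t=0.010: state=(1.861, -0.928)
t=0.020: state=(1.851, -0.907)
t=0.030: state=(1.842, -0.887)
continuing one RK4 step at a time; state shown every 20 steps (Δt=0.2):
t=0.200: state=(1.711, -0.690)
t=0.400: state=(1.582, -0.627)
t=0.600: state=(1.456, -0.640)
t=0.800: state=(1.323, -0.699)
t=1.000: state=(1.173, -0.802)
t=1.200: state=(0.998, -0.963)
t=1.400: state=(0.782, -1.220)
t=1.600: state=(0.499, -1.641)
t=1.800: state=(0.108, -2.321)
t=1.860: state=(-0.039, -2.582)
next step: t=1.870: state=(-0.065, -2.627) — x has crossed -0.06
linear interpolation between t=1.860 (-0.03905) and t=1.870 (-0.06509) → t≈1.868

t = 1.868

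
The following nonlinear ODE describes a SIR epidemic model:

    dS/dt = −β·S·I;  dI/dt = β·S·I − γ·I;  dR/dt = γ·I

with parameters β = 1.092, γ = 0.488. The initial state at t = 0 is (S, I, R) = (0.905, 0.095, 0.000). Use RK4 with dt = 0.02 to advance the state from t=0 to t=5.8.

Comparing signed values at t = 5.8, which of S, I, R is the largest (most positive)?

largest component: R

t=0.000: state=(0.905, 0.095, 0.000)
step 1 (dt=0.02): k1=(-0.094, 0.048, 0.046), k2=(-0.094, 0.048, 0.047), k3=(-0.094, 0.048, 0.047), k4=(-0.095, 0.048, 0.047); state += dt/6·(k1+2k2+2k3+k4)
t=0.020: state=(0.903, 0.096, 0.001)
t=0.040: state=(0.901, 0.097, 0.002)
t=0.060: state=(0.899, 0.098, 0.003)
continuing one RK4 step at a time; state shown every 10 steps (Δt=0.2):
t=0.200: state=(0.885, 0.105, 0.010)
t=0.400: state=(0.864, 0.115, 0.020)
t=0.600: state=(0.842, 0.126, 0.032)
t=0.800: state=(0.818, 0.137, 0.045)
t=1.000: state=(0.793, 0.148, 0.059)
t=1.200: state=(0.767, 0.159, 0.074)
t=1.400: state=(0.740, 0.170, 0.090)
t=1.600: state=(0.712, 0.181, 0.107)
t=1.800: state=(0.684, 0.191, 0.125)
t=2.000: state=(0.655, 0.200, 0.144)
t=2.200: state=(0.627, 0.209, 0.164)
t=2.400: state=(0.598, 0.217, 0.185)
t=2.600: state=(0.570, 0.223, 0.207)
t=2.800: state=(0.543, 0.229, 0.229)
t=3.000: state=(0.516, 0.233, 0.251)
t=3.200: state=(0.490, 0.236, 0.274)
t=3.400: state=(0.465, 0.237, 0.297)
t=3.600: state=(0.442, 0.238, 0.320)
t=3.800: state=(0.420, 0.237, 0.344)
t=4.000: state=(0.398, 0.235, 0.367)
t=4.200: state=(0.379, 0.232, 0.389)
t=4.400: state=(0.360, 0.228, 0.412)
t=4.600: state=(0.343, 0.223, 0.434)
t=4.800: state=(0.327, 0.218, 0.455)
t=5.000: state=(0.312, 0.212, 0.476)
t=5.200: state=(0.298, 0.205, 0.497)
t=5.400: state=(0.285, 0.199, 0.517)
t=5.600: state=(0.273, 0.191, 0.536)
t=5.800: state=(0.262, 0.184, 0.554)
compare at T: S=0.262, I=0.184, R=0.554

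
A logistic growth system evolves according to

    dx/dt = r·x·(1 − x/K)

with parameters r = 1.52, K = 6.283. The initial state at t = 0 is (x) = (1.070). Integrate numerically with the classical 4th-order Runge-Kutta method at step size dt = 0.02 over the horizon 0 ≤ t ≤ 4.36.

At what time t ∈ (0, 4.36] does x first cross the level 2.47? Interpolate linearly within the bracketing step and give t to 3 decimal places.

t=0.000: state=(1.070)
step 1 (dt=0.02): k1=(1.349), k2=(1.363), k3=(1.363), k4=(1.377); state += dt/6·(k1+2k2+2k3+k4)
t=0.020: state=(1.097)
t=0.040: state=(1.125)
t=0.060: state=(1.153)
continuing one RK4 step at a time; state shown every 10 steps (Δt=0.2):
t=0.200: state=(1.367)
t=0.400: state=(1.720)
t=0.600: state=(2.125)
t=0.740: state=(2.433)
next step: t=0.760: state=(2.479) — x has crossed 2.47
linear interpolation between t=0.740 (2.43337) and t=0.760 (2.47885) → t≈0.756

t = 0.756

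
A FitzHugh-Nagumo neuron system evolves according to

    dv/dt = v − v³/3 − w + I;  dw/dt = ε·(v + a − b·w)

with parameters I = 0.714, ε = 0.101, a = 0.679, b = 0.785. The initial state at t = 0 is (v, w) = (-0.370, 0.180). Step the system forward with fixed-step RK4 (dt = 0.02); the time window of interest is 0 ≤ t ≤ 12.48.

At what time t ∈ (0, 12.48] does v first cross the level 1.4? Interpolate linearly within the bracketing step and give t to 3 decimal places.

t=0.000: state=(-0.370, 0.180)
step 1 (dt=0.02): k1=(0.181, 0.017), k2=(0.182, 0.017), k3=(0.182, 0.017), k4=(0.184, 0.017); state += dt/6·(k1+2k2+2k3+k4)
t=0.020: state=(-0.366, 0.180)
t=0.040: state=(-0.363, 0.181)
t=0.060: state=(-0.359, 0.181)
continuing one RK4 step at a time; state shown every 25 steps (Δt=0.5):
t=0.500: state=(-0.259, 0.191)
t=1.000: state=(-0.091, 0.208)
t=1.500: state=(0.171, 0.235)
t=2.000: state=(0.569, 0.277)
t=2.500: state=(1.082, 0.341)
t=2.840: state=(1.400, 0.397)
next step: t=2.860: state=(1.416, 0.401) — v has crossed 1.4
linear interpolation between t=2.840 (1.39986) and t=2.860 (1.41571) → t≈2.840

t = 2.840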